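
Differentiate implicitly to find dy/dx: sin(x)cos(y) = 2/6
Differentiate the relation implicitly: treat y = y(x) and apply the chain rule, so every y-derivative picks up a y' = dy/dx factor.

With everything moved to the left-hand side, differentiate term by term:
  d/dx[sin(x)·cos(y)] = -y'·sin(x)·sin(y) + cos(x)·cos(y)
  d/dx[-1/3] = 0

Separating the contributions that come from x directly and those that come through y:
  without y':      cos(x)·cos(y)
  multiplying y':  -sin(x)·sin(y)

so (cos(x)·cos(y)) + (-sin(x)·sin(y))·y' = 0, and therefore
  dy/dx = -(cos(x)·cos(y))/(-sin(x)·sin(y)) = 1/(tan(x)·tan(y))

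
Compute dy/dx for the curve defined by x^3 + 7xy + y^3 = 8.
Differentiate both sides with respect to x, treating y as y(x). By the chain rule, any term containing y contributes a factor of y' = dy/dx when we differentiate it.

Move every term to one side and write the relation as F(x, y) = 0. Term by term,
  d/dx[x^3] = 3x^2
  d/dx[7xy] = 7x·y' + 7y
  d/dx[y^3] = 3y^2·y'
  d/dx[-8] = 0

The pieces without y' make up ∂F/∂x and the coefficient of y' is ∂F/∂y:
  ∂F/∂x = 3x^2 + 7y,
  ∂F/∂y = 7x + 3y^2.

Since d/dx[F] = ∂F/∂x + (∂F/∂y)·y' = 0, solve for y':
  (∂F/∂y)·y' = -∂F/∂x
  dy/dx = -(∂F/∂x)/(∂F/∂y) = -(3x^2 + 7y)/(7x + 3y^2) = (-3x^2 - 7y)/(7x + 3y^2)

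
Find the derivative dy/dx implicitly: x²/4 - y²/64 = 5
Differentiate both sides with respect to x, treating y as y(x). By the chain rule, any term containing y contributes a factor of y' = dy/dx when we differentiate it.

Move every term to one side and write the relation as F(x, y) = 0. Term by term,
  d/dx[x^2/4] = x/2
  d/dx[-y^2/64] = -y·y'/32
  d/dx[-5] = 0

The pieces without y' make up ∂F/∂x and the coefficient of y' is ∂F/∂y:
  ∂F/∂x = x/2,
  ∂F/∂y = -y/32.

Since d/dx[F] = ∂F/∂x + (∂F/∂y)·y' = 0, solve for y':
  (∂F/∂y)·y' = -∂F/∂x
  dy/dx = -(∂F/∂x)/(∂F/∂y) = -(x/2)/(-y/32) = 16x/y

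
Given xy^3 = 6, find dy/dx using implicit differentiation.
Differentiate the relation implicitly: treat y = y(x) and apply the chain rule, so every y-derivative picks up a y' = dy/dx factor.

With everything moved to the left-hand side, differentiate term by term:
  d/dx[xy^3] = 3xy^2·y' + y^3
  d/dx[-6] = 0

Separating the contributions that come from x directly and those that come through y:
  without y':      y^3
  multiplying y':  3xy^2

so (y^3) + (3xy^2)·y' = 0, and therefore
  dy/dx = -(y^3)/(3xy^2) = -y/(3x)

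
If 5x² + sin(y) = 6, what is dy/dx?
Differentiate both sides with respect to x, treating y as y(x). By the chain rule, any term containing y contributes a factor of y' = dy/dx when we differentiate it.

Move every term to one side and write the relation as F(x, y) = 0. Term by term,
  d/dx[5x^2] = 10x
  d/dx[sin(y)] = y'·cos(y)
  d/dx[-6] = 0

The pieces without y' make up ∂F/∂x and the coefficient of y' is ∂F/∂y:
  ∂F/∂x = 10x,
  ∂F/∂y = cos(y).

Since d/dx[F] = ∂F/∂x + (∂F/∂y)·y' = 0, solve for y':
  (∂F/∂y)·y' = -∂F/∂x
  dy/dx = -(∂F/∂x)/(∂F/∂y) = -(10x)/(cos(y)) = -10x/cos(y)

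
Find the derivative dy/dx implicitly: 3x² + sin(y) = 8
Apply d/dx to both sides, remembering that y depends on x. Each occurrence of y therefore brings in a y' = dy/dx via the chain rule.

With F(x, y) equal to the left-hand side minus the right, differentiate F term by term:
  d/dx[3x^2] = 6x
  d/dx[sin(y)] = y'·cos(y)
  d/dx[-8] = 0
Adding these up, d/dx[F] = 0 becomes
  (6x) + (cos(y))·y' = 0,
so isolating y',
  dy/dx = -(6x)/(cos(y)) = -6x/cos(y)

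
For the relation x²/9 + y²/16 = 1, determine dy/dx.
Take d/dx of both sides. Since y is implicitly a function of x, the chain rule attaches a y' = dy/dx factor whenever we differentiate through y.

Set F(x, y) = (left side) − (right side), so the curve is F = 0. Differentiating each term of F:
  d/dx[x^2/9] = 2x/9
  d/dx[y^2/16] = y·y'/8
  d/dx[-1] = 0

Collecting, the y'-free part is the partial derivative in x and the y' coefficient is the partial derivative in y:
  ∂F/∂x = 2x/9
  ∂F/∂y = y/8

so d/dx[F(x, y(x))] = ∂F/∂x + (∂F/∂y)·y' = 0. Rearranging,
  dy/dx = -(∂F/∂x)/(∂F/∂y) = -(2x/9)/(y/8) = -16x/(9y)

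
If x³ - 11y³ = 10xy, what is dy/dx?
Apply d/dx to both sides, remembering that y depends on x. Each occurrence of y therefore brings in a y' = dy/dx via the chain rule.

With F(x, y) equal to the left-hand side minus the right, differentiate F term by term:
  d/dx[x^3] = 3x^2
  d/dx[-10xy] = -10x·y' - 10y
  d/dx[-11y^3] = -33y^2·y'
Adding these up, d/dx[F] = 0 becomes
  (3x^2 - 10y) + (-10x - 33y^2)·y' = 0,
so isolating y',
  dy/dx = -(3x^2 - 10y)/(-10x - 33y^2) = (3x^2 - 10y)/(10x + 33y^2)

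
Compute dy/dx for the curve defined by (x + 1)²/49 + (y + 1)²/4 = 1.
Apply d/dx to both sides, remembering that y depends on x. Each occurrence of y therefore brings in a y' = dy/dx via the chain rule.

With F(x, y) equal to the left-hand side minus the right, differentiate F term by term:
  d/dx[(x + 1)^2/49] = 2x/49 + 2/49
  d/dx[(y + 1)^2/4] = y'(y + 1)/2
  d/dx[-1] = 0
Adding these up, d/dx[F] = 0 becomes
  (2x/49 + 2/49) + (y/2 + 1/2)·y' = 0,
so isolating y',
  dy/dx = -(2x/49 + 2/49)/(y/2 + 1/2)
        = -(2(x + 1)/49)/((y + 1)/2) = 4(-x - 1)/(49(y + 1))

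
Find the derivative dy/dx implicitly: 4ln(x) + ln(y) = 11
Differentiate the relation implicitly: treat y = y(x) and apply the chain rule, so every y-derivative picks up a y' = dy/dx factor.

With everything moved to the left-hand side, differentiate term by term:
  d/dx[4ln(x)] = 4/x
  d/dx[ln(y)] = y'/y
  d/dx[-11] = 0

Separating the contributions that come from x directly and those that come through y:
  without y':      4/x
  multiplying y':  1/y

so (4/x) + (1/y)·y' = 0, and therefore
  dy/dx = -(4/x)/(1/y) = -4y/x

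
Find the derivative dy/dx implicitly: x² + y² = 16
Differentiate both sides with respect to x, treating y as y(x). By the chain rule, any term containing y contributes a factor of y' = dy/dx when we differentiate it.

Move every term to one side and write the relation as F(x, y) = 0. Term by term,
  d/dx[x^2] = 2x
  d/dx[y^2] = 2y·y'
  d/dx[-16] = 0

The pieces without y' make up ∂F/∂x and the coefficient of y' is ∂F/∂y:
  ∂F/∂x = 2x,
  ∂F/∂y = 2y.

Since d/dx[F] = ∂F/∂x + (∂F/∂y)·y' = 0, solve for y':
  (∂F/∂y)·y' = -∂F/∂x
  dy/dx = -(∂F/∂x)/(∂F/∂y) = -(2x)/(2y) = -x/y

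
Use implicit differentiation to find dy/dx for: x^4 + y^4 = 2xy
Take d/dx of both sides. Since y is implicitly a function of x, the chain rule attaches a y' = dy/dx factor whenever we differentiate through y.

Set F(x, y) = (left side) − (right side), so the curve is F = 0. Differentiating each term of F:
  d/dx[x^4] = 4x^3
  d/dx[-2xy] = -2x·y' - 2y
  d/dx[y^4] = 4y^3·y'

Collecting, the y'-free part is the partial derivative in x and the y' coefficient is the partial derivative in y:
  ∂F/∂x = 4x^3 - 2y
  ∂F/∂y = -2x + 4y^3

so d/dx[F(x, y(x))] = ∂F/∂x + (∂F/∂y)·y' = 0. Rearranging,
  dy/dx = -(∂F/∂x)/(∂F/∂y) = -(4x^3 - 2y)/(-2x + 4y^3) = (2x^3 - y)/(x - 2y^3)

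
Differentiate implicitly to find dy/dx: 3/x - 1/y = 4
Differentiate both sides with respect to x, treating y as y(x). By the chain rule, any term containing y contributes a factor of y' = dy/dx when we differentiate it.

Move every term to one side and write the relation as F(x, y) = 0. Term by term,
  d/dx[-1/y] = y'/y^2
  d/dx[3/x] = -3/x^2
  d/dx[-4] = 0

The pieces without y' make up ∂F/∂x and the coefficient of y' is ∂F/∂y:
  ∂F/∂x = -3/x^2,
  ∂F/∂y = y^(-2).

Since d/dx[F] = ∂F/∂x + (∂F/∂y)·y' = 0, solve for y':
  (∂F/∂y)·y' = -∂F/∂x
  dy/dx = -(∂F/∂x)/(∂F/∂y) = -(-3/x^2)/(y^(-2)) = 3y^2/x^2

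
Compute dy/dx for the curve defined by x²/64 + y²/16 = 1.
Apply d/dx to both sides, remembering that y depends on x. Each occurrence of y therefore brings in a y' = dy/dx via the chain rule.

With F(x, y) equal to the left-hand side minus the right, differentiate F term by term:
  d/dx[x^2/64] = x/32
  d/dx[y^2/16] = y·y'/8
  d/dx[-1] = 0
Adding these up, d/dx[F] = 0 becomes
  (x/32) + (y/8)·y' = 0,
so isolating y',
  dy/dx = -(x/32)/(y/8) = -x/(4y)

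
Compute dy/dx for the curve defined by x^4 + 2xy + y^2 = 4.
Differentiate the relation implicitly: treat y = y(x) and apply the chain rule, so every y-derivative picks up a y' = dy/dx factor.

With everything moved to the left-hand side, differentiate term by term:
  d/dx[x^4] = 4x^3
  d/dx[2xy] = 2x·y' + 2y
  d/dx[y^2] = 2y·y'
  d/dx[-4] = 0

Separating the contributions that come from x directly and those that come through y:
  without y':      4x^3 + 2y
  multiplying y':  2x + 2y

so (4x^3 + 2y) + (2x + 2y)·y' = 0, and therefore
  dy/dx = -(4x^3 + 2y)/(2x + 2y) = (-2x^3 - y)/(x + y)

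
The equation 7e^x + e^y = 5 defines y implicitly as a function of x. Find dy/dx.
Differentiate both sides with respect to x, treating y as y(x). By the chain rule, any term containing y contributes a factor of y' = dy/dx when we differentiate it.

Move every term to one side and write the relation as F(x, y) = 0. Term by term,
  d/dx[7e^(x)] = 7e^(x)
  d/dx[e^(y)] = y'·e^(y)
  d/dx[-5] = 0

The pieces without y' make up ∂F/∂x and the coefficient of y' is ∂F/∂y:
  ∂F/∂x = 7e^(x),
  ∂F/∂y = e^(y).

Since d/dx[F] = ∂F/∂x + (∂F/∂y)·y' = 0, solve for y':
  (∂F/∂y)·y' = -∂F/∂x
  dy/dx = -(∂F/∂x)/(∂F/∂y) = -(7e^(x))/(e^(y)) = -7e^(x - y)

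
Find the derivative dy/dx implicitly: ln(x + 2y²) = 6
Apply d/dx to both sides, remembering that y depends on x. Each occurrence of y therefore brings in a y' = dy/dx via the chain rule.

With F(x, y) equal to the left-hand side minus the right, differentiate F term by term:
  d/dx[ln(x + 2y^2)] = (4y·y' + 1)/(x + 2y^2)
  d/dx[-6] = 0
Adding these up, d/dx[F] = 0 becomes
  (1/(x + 2y^2)) + (4y/(x + 2y^2))·y' = 0,
so isolating y',
  dy/dx = -(1/(x + 2y^2))/(4y/(x + 2y^2)) = -1/(4y)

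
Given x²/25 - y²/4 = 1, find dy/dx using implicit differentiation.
Apply d/dx to both sides, remembering that y depends on x. Each occurrence of y therefore brings in a y' = dy/dx via the chain rule.

With F(x, y) equal to the left-hand side minus the right, differentiate F term by term:
  d/dx[x^2/25] = 2x/25
  d/dx[-y^2/4] = -y·y'/2
  d/dx[-1] = 0
Adding these up, d/dx[F] = 0 becomes
  (2x/25) + (-y/2)·y' = 0,
so isolating y',
  dy/dx = -(2x/25)/(-y/2) = 4x/(25y)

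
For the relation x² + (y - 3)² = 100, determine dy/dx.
Differentiate both sides with respect to x, treating y as y(x). By the chain rule, any term containing y contributes a factor of y' = dy/dx when we differentiate it.

Move every term to one side and write the relation as F(x, y) = 0. Term by term,
  d/dx[x^2] = 2x
  d/dx[(y - 3)^2] = 2·y'(y - 3)
  d/dx[-100] = 0

The pieces without y' make up ∂F/∂x and the coefficient of y' is ∂F/∂y:
  ∂F/∂x = 2x,
  ∂F/∂y = 2y - 6.

Since d/dx[F] = ∂F/∂x + (∂F/∂y)·y' = 0, solve for y':
  (∂F/∂y)·y' = -∂F/∂x
  dy/dx = -(∂F/∂x)/(∂F/∂y) = -(2x)/(2y - 6) = -x/(y - 3)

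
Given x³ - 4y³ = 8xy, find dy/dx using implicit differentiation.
Apply d/dx to both sides, remembering that y depends on x. Each occurrence of y therefore brings in a y' = dy/dx via the chain rule.

With F(x, y) equal to the left-hand side minus the right, differentiate F term by term:
  d/dx[x^3] = 3x^2
  d/dx[-8xy] = -8x·y' - 8y
  d/dx[-4y^3] = -12y^2·y'
Adding these up, d/dx[F] = 0 becomes
  (3x^2 - 8y) + (-8x - 12y^2)·y' = 0,
so isolating y',
  dy/dx = -(3x^2 - 8y)/(-8x - 12y^2) = (3x^2 - 8y)/(4(2x + 3y^2))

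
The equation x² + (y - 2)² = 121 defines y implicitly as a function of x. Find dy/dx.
Take d/dx of both sides. Since y is implicitly a function of x, the chain rule attaches a y' = dy/dx factor whenever we differentiate through y.

Set F(x, y) = (left side) − (right side), so the curve is F = 0. Differentiating each term of F:
  d/dx[x^2] = 2x
  d/dx[(y - 2)^2] = 2·y'(y - 2)
  d/dx[-121] = 0

Collecting, the y'-free part is the partial derivative in x and the y' coefficient is the partial derivative in y:
  ∂F/∂x = 2x
  ∂F/∂y = 2y - 4

so d/dx[F(x, y(x))] = ∂F/∂x + (∂F/∂y)·y' = 0. Rearranging,
  dy/dx = -(∂F/∂x)/(∂F/∂y) = -(2x)/(2y - 4) = -x/(y - 2)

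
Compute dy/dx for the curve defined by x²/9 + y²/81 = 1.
Take d/dx of both sides. Since y is implicitly a function of x, the chain rule attaches a y' = dy/dx factor whenever we differentiate through y.

Set F(x, y) = (left side) − (right side), so the curve is F = 0. Differentiating each term of F:
  d/dx[x^2/9] = 2x/9
  d/dx[y^2/81] = 2y·y'/81
  d/dx[-1] = 0

Collecting, the y'-free part is the partial derivative in x and the y' coefficient is the partial derivative in y:
  ∂F/∂x = 2x/9
  ∂F/∂y = 2y/81

so d/dx[F(x, y(x))] = ∂F/∂x + (∂F/∂y)·y' = 0. Rearranging,
  dy/dx = -(∂F/∂x)/(∂F/∂y) = -(2x/9)/(2y/81) = -9x/y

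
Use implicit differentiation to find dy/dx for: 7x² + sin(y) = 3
Differentiate the relation implicitly: treat y = y(x) and apply the chain rule, so every y-derivative picks up a y' = dy/dx factor.

With everything moved to the left-hand side, differentiate term by term:
  d/dx[7x^2] = 14x
  d/dx[sin(y)] = y'·cos(y)
  d/dx[-3] = 0

Separating the contributions that come from x directly and those that come through y:
  without y':      14x
  multiplying y':  cos(y)

so (14x) + (cos(y))·y' = 0, and therefore
  dy/dx = -(14x)/(cos(y)) = -14x/cos(y)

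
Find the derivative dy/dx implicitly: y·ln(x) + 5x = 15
Apply d/dx to both sides, remembering that y depends on x. Each occurrence of y therefore brings in a y' = dy/dx via the chain rule.

With F(x, y) equal to the left-hand side minus the right, differentiate F term by term:
  d/dx[5x] = 5
  d/dx[y·ln(x)] = y'·ln(x) + y/x
  d/dx[-15] = 0
Adding these up, d/dx[F] = 0 becomes
  (5 + y/x) + (ln(x))·y' = 0,
so isolating y',
  dy/dx = -(5 + y/x)/(ln(x))
        = -((5x + y)/x)/(ln(x)) = (-5x - y)/(x·ln(x))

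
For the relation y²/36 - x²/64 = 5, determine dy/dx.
Differentiate the relation implicitly: treat y = y(x) and apply the chain rule, so every y-derivative picks up a y' = dy/dx factor.

With everything moved to the left-hand side, differentiate term by term:
  d/dx[-x^2/64] = -x/32
  d/dx[y^2/36] = y·y'/18
  d/dx[-5] = 0

Separating the contributions that come from x directly and those that come through y:
  without y':      -x/32
  multiplying y':  y/18

so (-x/32) + (y/18)·y' = 0, and therefore
  dy/dx = -(-x/32)/(y/18) = 9x/(16y)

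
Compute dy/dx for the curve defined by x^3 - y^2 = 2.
Differentiate both sides with respect to x, treating y as y(x). By the chain rule, any term containing y contributes a factor of y' = dy/dx when we differentiate it.

Move every term to one side and write the relation as F(x, y) = 0. Term by term,
  d/dx[x^3] = 3x^2
  d/dx[-y^2] = -2y·y'
  d/dx[-2] = 0

The pieces without y' make up ∂F/∂x and the coefficient of y' is ∂F/∂y:
  ∂F/∂x = 3x^2,
  ∂F/∂y = -2y.

Since d/dx[F] = ∂F/∂x + (∂F/∂y)·y' = 0, solve for y':
  (∂F/∂y)·y' = -∂F/∂x
  dy/dx = -(∂F/∂x)/(∂F/∂y) = -(3x^2)/(-2y) = 3x^2/(2y)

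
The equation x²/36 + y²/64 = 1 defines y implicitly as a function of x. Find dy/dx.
Differentiate both sides with respect to x, treating y as y(x). By the chain rule, any term containing y contributes a factor of y' = dy/dx when we differentiate it.

Move every term to one side and write the relation as F(x, y) = 0. Term by term,
  d/dx[x^2/36] = x/18
  d/dx[y^2/64] = y·y'/32
  d/dx[-1] = 0

The pieces without y' make up ∂F/∂x and the coefficient of y' is ∂F/∂y:
  ∂F/∂x = x/18,
  ∂F/∂y = y/32.

Since d/dx[F] = ∂F/∂x + (∂F/∂y)·y' = 0, solve for y':
  (∂F/∂y)·y' = -∂F/∂x
  dy/dx = -(∂F/∂x)/(∂F/∂y) = -(x/18)/(y/32) = -16x/(9y)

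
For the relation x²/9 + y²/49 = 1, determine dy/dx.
Apply d/dx to both sides, remembering that y depends on x. Each occurrence of y therefore brings in a y' = dy/dx via the chain rule.

With F(x, y) equal to the left-hand side minus the right, differentiate F term by term:
  d/dx[x^2/9] = 2x/9
  d/dx[y^2/49] = 2y·y'/49
  d/dx[-1] = 0
Adding these up, d/dx[F] = 0 becomes
  (2x/9) + (2y/49)·y' = 0,
so isolating y',
  dy/dx = -(2x/9)/(2y/49) = -49x/(9y)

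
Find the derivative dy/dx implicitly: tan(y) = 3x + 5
Take d/dx of both sides. Since y is implicitly a function of x, the chain rule attaches a y' = dy/dx factor whenever we differentiate through y.

Set F(x, y) = (left side) − (right side), so the curve is F = 0. Differentiating each term of F:
  d/dx[-3x] = -3
  d/dx[tan(y)] = y'(tan(y)^2 + 1)
  d/dx[-5] = 0

Collecting, the y'-free part is the partial derivative in x and the y' coefficient is the partial derivative in y:
  ∂F/∂x = -3
  ∂F/∂y = tan(y)^2 + 1

so d/dx[F(x, y(x))] = ∂F/∂x + (∂F/∂y)·y' = 0. Rearranging,
  dy/dx = -(∂F/∂x)/(∂F/∂y) = -(-3)/(tan(y)^2 + 1) = 3cos(y)^2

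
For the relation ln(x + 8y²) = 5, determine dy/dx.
Differentiate both sides with respect to x, treating y as y(x). By the chain rule, any term containing y contributes a factor of y' = dy/dx when we differentiate it.

Move every term to one side and write the relation as F(x, y) = 0. Term by term,
  d/dx[ln(x + 8y^2)] = (16y·y' + 1)/(x + 8y^2)
  d/dx[-5] = 0

The pieces without y' make up ∂F/∂x and the coefficient of y' is ∂F/∂y:
  ∂F/∂x = 1/(x + 8y^2),
  ∂F/∂y = 16y/(x + 8y^2).

Since d/dx[F] = ∂F/∂x + (∂F/∂y)·y' = 0, solve for y':
  (∂F/∂y)·y' = -∂F/∂x
  dy/dx = -(∂F/∂x)/(∂F/∂y) = -(1/(x + 8y^2))/(16y/(x + 8y^2)) = -1/(16y)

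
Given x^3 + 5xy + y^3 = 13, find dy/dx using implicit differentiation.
Apply d/dx to both sides, remembering that y depends on x. Each occurrence of y therefore brings in a y' = dy/dx via the chain rule.

With F(x, y) equal to the left-hand side minus the right, differentiate F term by term:
  d/dx[x^3] = 3x^2
  d/dx[5xy] = 5x·y' + 5y
  d/dx[y^3] = 3y^2·y'
  d/dx[-13] = 0
Adding these up, d/dx[F] = 0 becomes
  (3x^2 + 5y) + (5x + 3y^2)·y' = 0,
so isolating y',
  dy/dx = -(3x^2 + 5y)/(5x + 3y^2) = (-3x^2 - 5y)/(5x + 3y^2)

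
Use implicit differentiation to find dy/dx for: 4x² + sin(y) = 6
Apply d/dx to both sides, remembering that y depends on x. Each occurrence of y therefore brings in a y' = dy/dx via the chain rule.

With F(x, y) equal to the left-hand side minus the right, differentiate F term by term:
  d/dx[4x^2] = 8x
  d/dx[sin(y)] = y'·cos(y)
  d/dx[-6] = 0
Adding these up, d/dx[F] = 0 becomes
  (8x) + (cos(y))·y' = 0,
so isolating y',
  dy/dx = -(8x)/(cos(y)) = -8x/cos(y)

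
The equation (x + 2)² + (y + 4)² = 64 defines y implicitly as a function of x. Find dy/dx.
Differentiate the relation implicitly: treat y = y(x) and apply the chain rule, so every y-derivative picks up a y' = dy/dx factor.

With everything moved to the left-hand side, differentiate term by term:
  d/dx[(x + 2)^2] = 2x + 4
  d/dx[(y + 4)^2] = 2·y'(y + 4)
  d/dx[-64] = 0

Separating the contributions that come from x directly and those that come through y:
  without y':      2x + 4
  multiplying y':  2y + 8

so (2x + 4) + (2y + 8)·y' = 0, and therefore
  dy/dx = -(2x + 4)/(2y + 8) = (-x - 2)/(y + 4)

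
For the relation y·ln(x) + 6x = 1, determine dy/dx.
Differentiate both sides with respect to x, treating y as y(x). By the chain rule, any term containing y contributes a factor of y' = dy/dx when we differentiate it.

Move every term to one side and write the relation as F(x, y) = 0. Term by term,
  d/dx[6x] = 6
  d/dx[y·ln(x)] = y'·ln(x) + y/x
  d/dx[-1] = 0

The pieces without y' make up ∂F/∂x and the coefficient of y' is ∂F/∂y:
  ∂F/∂x = 6 + y/x,
  ∂F/∂y = ln(x).

Since d/dx[F] = ∂F/∂x + (∂F/∂y)·y' = 0, solve for y':
  (∂F/∂y)·y' = -∂F/∂x
  dy/dx = -(∂F/∂x)/(∂F/∂y) = -(6 + y/x)/(ln(x))
        = -((6x + y)/x)/(ln(x)) = (-6x - y)/(x·ln(x))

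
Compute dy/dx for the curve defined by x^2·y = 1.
Differentiate both sides with respect to x, treating y as y(x). By the chain rule, any term containing y contributes a factor of y' = dy/dx when we differentiate it.

Move every term to one side and write the relation as F(x, y) = 0. Term by term,
  d/dx[x^2y] = x^2·y' + 2xy
  d/dx[-1] = 0

The pieces without y' make up ∂F/∂x and the coefficient of y' is ∂F/∂y:
  ∂F/∂x = 2xy,
  ∂F/∂y = x^2.

Since d/dx[F] = ∂F/∂x + (∂F/∂y)·y' = 0, solve for y':
  (∂F/∂y)·y' = -∂F/∂x
  dy/dx = -(∂F/∂x)/(∂F/∂y) = -(2xy)/(x^2) = -2y/x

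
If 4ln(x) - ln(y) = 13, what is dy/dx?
Take d/dx of both sides. Since y is implicitly a function of x, the chain rule attaches a y' = dy/dx factor whenever we differentiate through y.

Set F(x, y) = (left side) − (right side), so the curve is F = 0. Differentiating each term of F:
  d/dx[4ln(x)] = 4/x
  d/dx[-ln(y)] = -y'/y
  d/dx[-13] = 0

Collecting, the y'-free part is the partial derivative in x and the y' coefficient is the partial derivative in y:
  ∂F/∂x = 4/x
  ∂F/∂y = -1/y

so d/dx[F(x, y(x))] = ∂F/∂x + (∂F/∂y)·y' = 0. Rearranging,
  dy/dx = -(∂F/∂x)/(∂F/∂y) = -(4/x)/(-1/y) = 4y/x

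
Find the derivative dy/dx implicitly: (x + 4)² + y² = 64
Apply d/dx to both sides, remembering that y depends on x. Each occurrence of y therefore brings in a y' = dy/dx via the chain rule.

With F(x, y) equal to the left-hand side minus the right, differentiate F term by term:
  d/dx[y^2] = 2y·y'
  d/dx[(x + 4)^2] = 2x + 8
  d/dx[-64] = 0
Adding these up, d/dx[F] = 0 becomes
  (2x + 8) + (2y)·y' = 0,
so isolating y',
  dy/dx = -(2x + 8)/(2y) = (-x - 4)/y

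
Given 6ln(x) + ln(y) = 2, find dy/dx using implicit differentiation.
Differentiate the relation implicitly: treat y = y(x) and apply the chain rule, so every y-derivative picks up a y' = dy/dx factor.

With everything moved to the left-hand side, differentiate term by term:
  d/dx[6ln(x)] = 6/x
  d/dx[ln(y)] = y'/y
  d/dx[-2] = 0

Separating the contributions that come from x directly and those that come through y:
  without y':      6/x
  multiplying y':  1/y

so (6/x) + (1/y)·y' = 0, and therefore
  dy/dx = -(6/x)/(1/y) = -6y/x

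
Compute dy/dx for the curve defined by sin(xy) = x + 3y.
Take d/dx of both sides. Since y is implicitly a function of x, the chain rule attaches a y' = dy/dx factor whenever we differentiate through y.

Set F(x, y) = (left side) − (right side), so the curve is F = 0. Differentiating each term of F:
  d/dx[-x] = -1
  d/dx[-3y] = -3·y'
  d/dx[sin(xy)] = (x·y' + y)·cos(xy)

Collecting, the y'-free part is the partial derivative in x and the y' coefficient is the partial derivative in y:
  ∂F/∂x = y·cos(xy) - 1
  ∂F/∂y = x·cos(xy) - 3

so d/dx[F(x, y(x))] = ∂F/∂x + (∂F/∂y)·y' = 0. Rearranging,
  dy/dx = -(∂F/∂x)/(∂F/∂y) = -(y·cos(xy) - 1)/(x·cos(xy) - 3) = (-y·cos(xy) + 1)/(x·cos(xy) - 3)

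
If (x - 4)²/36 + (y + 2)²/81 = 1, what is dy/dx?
Apply d/dx to both sides, remembering that y depends on x. Each occurrence of y therefore brings in a y' = dy/dx via the chain rule.

With F(x, y) equal to the left-hand side minus the right, differentiate F term by term:
  d/dx[(x - 4)^2/36] = x/18 - 2/9
  d/dx[(y + 2)^2/81] = 2·y'(y + 2)/81
  d/dx[-1] = 0
Adding these up, d/dx[F] = 0 becomes
  (x/18 - 2/9) + (2y/81 + 4/81)·y' = 0,
so isolating y',
  dy/dx = -(x/18 - 2/9)/(2y/81 + 4/81)
        = -((x - 4)/18)/(2(y + 2)/81) = 9(4 - x)/(4(y + 2))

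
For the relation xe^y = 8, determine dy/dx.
Apply d/dx to both sides, remembering that y depends on x. Each occurrence of y therefore brings in a y' = dy/dx via the chain rule.

With F(x, y) equal to the left-hand side minus the right, differentiate F term by term:
  d/dx[x·e^(y)] = x·y'·e^(y) + e^(y)
  d/dx[-8] = 0
Adding these up, d/dx[F] = 0 becomes
  (e^(y)) + (x·e^(y))·y' = 0,
so isolating y',
  dy/dx = -(e^(y))/(x·e^(y)) = -1/x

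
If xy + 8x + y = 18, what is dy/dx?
Take d/dx of both sides. Since y is implicitly a function of x, the chain rule attaches a y' = dy/dx factor whenever we differentiate through y.

Set F(x, y) = (left side) − (right side), so the curve is F = 0. Differentiating each term of F:
  d/dx[xy] = x·y' + y
  d/dx[8x] = 8
  d/dx[y] = y'
  d/dx[-18] = 0

Collecting, the y'-free part is the partial derivative in x and the y' coefficient is the partial derivative in y:
  ∂F/∂x = y + 8
  ∂F/∂y = x + 1

so d/dx[F(x, y(x))] = ∂F/∂x + (∂F/∂y)·y' = 0. Rearranging,
  dy/dx = -(∂F/∂x)/(∂F/∂y) = -(y + 8)/(x + 1) = (-y - 8)/(x + 1)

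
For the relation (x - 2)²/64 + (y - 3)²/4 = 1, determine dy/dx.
Differentiate both sides with respect to x, treating y as y(x). By the chain rule, any term containing y contributes a factor of y' = dy/dx when we differentiate it.

Move every term to one side and write the relation as F(x, y) = 0. Term by term,
  d/dx[(x - 2)^2/64] = x/32 - 1/16
  d/dx[(y - 3)^2/4] = y'(y - 3)/2
  d/dx[-1] = 0

The pieces without y' make up ∂F/∂x and the coefficient of y' is ∂F/∂y:
  ∂F/∂x = x/32 - 1/16,
  ∂F/∂y = y/2 - 3/2.

Since d/dx[F] = ∂F/∂x + (∂F/∂y)·y' = 0, solve for y':
  (∂F/∂y)·y' = -∂F/∂x
  dy/dx = -(∂F/∂x)/(∂F/∂y) = -(x/32 - 1/16)/(y/2 - 3/2)
        = -((x - 2)/32)/((y - 3)/2) = (2 - x)/(16(y - 3))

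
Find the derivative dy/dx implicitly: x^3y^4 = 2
Apply d/dx to both sides, remembering that y depends on x. Each occurrence of y therefore brings in a y' = dy/dx via the chain rule.

With F(x, y) equal to the left-hand side minus the right, differentiate F term by term:
  d/dx[x^3y^4] = 4x^3y^3·y' + 3x^2y^4
  d/dx[-2] = 0
Adding these up, d/dx[F] = 0 becomes
  (3x^2y^4) + (4x^3y^3)·y' = 0,
so isolating y',
  dy/dx = -(3x^2y^4)/(4x^3y^3) = -3y/(4x)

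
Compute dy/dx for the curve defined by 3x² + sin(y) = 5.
Apply d/dx to both sides, remembering that y depends on x. Each occurrence of y therefore brings in a y' = dy/dx via the chain rule.

With F(x, y) equal to the left-hand side minus the right, differentiate F term by term:
  d/dx[3x^2] = 6x
  d/dx[sin(y)] = y'·cos(y)
  d/dx[-5] = 0
Adding these up, d/dx[F] = 0 becomes
  (6x) + (cos(y))·y' = 0,
so isolating y',
  dy/dx = -(6x)/(cos(y)) = -6x/cos(y)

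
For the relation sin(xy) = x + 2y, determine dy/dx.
Apply d/dx to both sides, remembering that y depends on x. Each occurrence of y therefore brings in a y' = dy/dx via the chain rule.

With F(x, y) equal to the left-hand side minus the right, differentiate F term by term:
  d/dx[-x] = -1
  d/dx[-2y] = -2·y'
  d/dx[sin(xy)] = (x·y' + y)·cos(xy)
Adding these up, d/dx[F] = 0 becomes
  (y·cos(xy) - 1) + (x·cos(xy) - 2)·y' = 0,
so isolating y',
  dy/dx = -(y·cos(xy) - 1)/(x·cos(xy) - 2) = (-y·cos(xy) + 1)/(x·cos(xy) - 2)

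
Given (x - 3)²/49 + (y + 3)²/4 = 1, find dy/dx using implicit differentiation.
Apply d/dx to both sides, remembering that y depends on x. Each occurrence of y therefore brings in a y' = dy/dx via the chain rule.

With F(x, y) equal to the left-hand side minus the right, differentiate F term by term:
  d/dx[(x - 3)^2/49] = 2x/49 - 6/49
  d/dx[(y + 3)^2/4] = y'(y + 3)/2
  d/dx[-1] = 0
Adding these up, d/dx[F] = 0 becomes
  (2x/49 - 6/49) + (y/2 + 3/2)·y' = 0,
so isolating y',
  dy/dx = -(2x/49 - 6/49)/(y/2 + 3/2)
        = -(2(x - 3)/49)/((y + 3)/2) = 4(3 - x)/(49(y + 3))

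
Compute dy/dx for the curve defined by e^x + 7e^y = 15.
Take d/dx of both sides. Since y is implicitly a function of x, the chain rule attaches a y' = dy/dx factor whenever we differentiate through y.

Set F(x, y) = (left side) − (right side), so the curve is F = 0. Differentiating each term of F:
  d/dx[e^(x)] = e^(x)
  d/dx[7e^(y)] = 7·y'·e^(y)
  d/dx[-15] = 0

Collecting, the y'-free part is the partial derivative in x and the y' coefficient is the partial derivative in y:
  ∂F/∂x = e^(x)
  ∂F/∂y = 7e^(y)

so d/dx[F(x, y(x))] = ∂F/∂x + (∂F/∂y)·y' = 0. Rearranging,
  dy/dx = -(∂F/∂x)/(∂F/∂y) = -(e^(x))/(7e^(y)) = -e^(x - y)/7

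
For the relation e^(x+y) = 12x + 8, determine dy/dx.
Differentiate both sides with respect to x, treating y as y(x). By the chain rule, any term containing y contributes a factor of y' = dy/dx when we differentiate it.

Move every term to one side and write the relation as F(x, y) = 0. Term by term,
  d/dx[-12x] = -12
  d/dx[e^(x + y)] = (y' + 1)·e^(x + y)
  d/dx[-8] = 0

The pieces without y' make up ∂F/∂x and the coefficient of y' is ∂F/∂y:
  ∂F/∂x = e^(x + y) - 12,
  ∂F/∂y = e^(x + y).

Since d/dx[F] = ∂F/∂x + (∂F/∂y)·y' = 0, solve for y':
  (∂F/∂y)·y' = -∂F/∂x
  dy/dx = -(∂F/∂x)/(∂F/∂y) = -(e^(x + y) - 12)/(e^(x + y)) = 12e^(-x - y) - 1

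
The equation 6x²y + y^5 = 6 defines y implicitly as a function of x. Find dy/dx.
Take d/dx of both sides. Since y is implicitly a function of x, the chain rule attaches a y' = dy/dx factor whenever we differentiate through y.

Set F(x, y) = (left side) − (right side), so the curve is F = 0. Differentiating each term of F:
  d/dx[6x^2y] = 6x^2·y' + 12xy
  d/dx[y^5] = 5y^4·y'
  d/dx[-6] = 0

Collecting, the y'-free part is the partial derivative in x and the y' coefficient is the partial derivative in y:
  ∂F/∂x = 12xy
  ∂F/∂y = 6x^2 + 5y^4

so d/dx[F(x, y(x))] = ∂F/∂x + (∂F/∂y)·y' = 0. Rearranging,
  dy/dx = -(∂F/∂x)/(∂F/∂y) = -(12xy)/(6x^2 + 5y^4) = -12xy/(6x^2 + 5y^4)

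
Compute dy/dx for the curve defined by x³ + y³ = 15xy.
Differentiate both sides with respect to x, treating y as y(x). By the chain rule, any term containing y contributes a factor of y' = dy/dx when we differentiate it.

Move every term to one side and write the relation as F(x, y) = 0. Term by term,
  d/dx[x^3] = 3x^2
  d/dx[-15xy] = -15x·y' - 15y
  d/dx[y^3] = 3y^2·y'

The pieces without y' make up ∂F/∂x and the coefficient of y' is ∂F/∂y:
  ∂F/∂x = 3x^2 - 15y,
  ∂F/∂y = -15x + 3y^2.

Since d/dx[F] = ∂F/∂x + (∂F/∂y)·y' = 0, solve for y':
  (∂F/∂y)·y' = -∂F/∂x
  dy/dx = -(∂F/∂x)/(∂F/∂y) = -(3x^2 - 15y)/(-15x + 3y^2) = (x^2 - 5y)/(5x - y^2)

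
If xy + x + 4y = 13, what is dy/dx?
Take d/dx of both sides. Since y is implicitly a function of x, the chain rule attaches a y' = dy/dx factor whenever we differentiate through y.

Set F(x, y) = (left side) − (right side), so the curve is F = 0. Differentiating each term of F:
  d/dx[xy] = x·y' + y
  d/dx[x] = 1
  d/dx[4y] = 4·y'
  d/dx[-13] = 0

Collecting, the y'-free part is the partial derivative in x and the y' coefficient is the partial derivative in y:
  ∂F/∂x = y + 1
  ∂F/∂y = x + 4

so d/dx[F(x, y(x))] = ∂F/∂x + (∂F/∂y)·y' = 0. Rearranging,
  dy/dx = -(∂F/∂x)/(∂F/∂y) = -(y + 1)/(x + 4) = (-y - 1)/(x + 4)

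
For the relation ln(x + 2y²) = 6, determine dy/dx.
Apply d/dx to both sides, remembering that y depends on x. Each occurrence of y therefore brings in a y' = dy/dx via the chain rule.

With F(x, y) equal to the left-hand side minus the right, differentiate F term by term:
  d/dx[ln(x + 2y^2)] = (4y·y' + 1)/(x + 2y^2)
  d/dx[-6] = 0
Adding these up, d/dx[F] = 0 becomes
  (1/(x + 2y^2)) + (4y/(x + 2y^2))·y' = 0,
so isolating y',
  dy/dx = -(1/(x + 2y^2))/(4y/(x + 2y^2)) = -1/(4y)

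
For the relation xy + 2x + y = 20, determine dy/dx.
Differentiate the relation implicitly: treat y = y(x) and apply the chain rule, so every y-derivative picks up a y' = dy/dx factor.

With everything moved to the left-hand side, differentiate term by term:
  d/dx[xy] = x·y' + y
  d/dx[2x] = 2
  d/dx[y] = y'
  d/dx[-20] = 0

Separating the contributions that come from x directly and those that come through y:
  without y':      y + 2
  multiplying y':  x + 1

so (y + 2) + (x + 1)·y' = 0, and therefore
  dy/dx = -(y + 2)/(x + 1) = (-y - 2)/(x + 1)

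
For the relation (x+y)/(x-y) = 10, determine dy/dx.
Differentiate both sides with respect to x, treating y as y(x). By the chain rule, any term containing y contributes a factor of y' = dy/dx when we differentiate it.

Move every term to one side and write the relation as F(x, y) = 0. Term by term,
  d/dx[(x + y)/(x - y)] = (y' + 1)/(x - y) + (x + y)(y' - 1)/(x - y)^2
  d/dx[-10] = 0

The pieces without y' make up ∂F/∂x and the coefficient of y' is ∂F/∂y:
  ∂F/∂x = 1/(x - y) - (x + y)/(x - y)^2,
  ∂F/∂y = 1/(x - y) + (x + y)/(x - y)^2.

Since d/dx[F] = ∂F/∂x + (∂F/∂y)·y' = 0, solve for y':
  (∂F/∂y)·y' = -∂F/∂x
  dy/dx = -(∂F/∂x)/(∂F/∂y) = -(1/(x - y) - (x + y)/(x - y)^2)/(1/(x - y) + (x + y)/(x - y)^2)
        = -(-2y/(x - y)^2)/(2x/(x - y)^2) = y/x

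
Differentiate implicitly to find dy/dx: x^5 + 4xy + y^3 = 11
Apply d/dx to both sides, remembering that y depends on x. Each occurrence of y therefore brings in a y' = dy/dx via the chain rule.

With F(x, y) equal to the left-hand side minus the right, differentiate F term by term:
  d/dx[x^5] = 5x^4
  d/dx[4xy] = 4x·y' + 4y
  d/dx[y^3] = 3y^2·y'
  d/dx[-11] = 0
Adding these up, d/dx[F] = 0 becomes
  (5x^4 + 4y) + (4x + 3y^2)·y' = 0,
so isolating y',
  dy/dx = -(5x^4 + 4y)/(4x + 3y^2) = (-5x^4 - 4y)/(4x + 3y^2)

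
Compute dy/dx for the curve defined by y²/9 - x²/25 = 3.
Differentiate both sides with respect to x, treating y as y(x). By the chain rule, any term containing y contributes a factor of y' = dy/dx when we differentiate it.

Move every term to one side and write the relation as F(x, y) = 0. Term by term,
  d/dx[-x^2/25] = -2x/25
  d/dx[y^2/9] = 2y·y'/9
  d/dx[-3] = 0

The pieces without y' make up ∂F/∂x and the coefficient of y' is ∂F/∂y:
  ∂F/∂x = -2x/25,
  ∂F/∂y = 2y/9.

Since d/dx[F] = ∂F/∂x + (∂F/∂y)·y' = 0, solve for y':
  (∂F/∂y)·y' = -∂F/∂x
  dy/dx = -(∂F/∂x)/(∂F/∂y) = -(-2x/25)/(2y/9) = 9x/(25y)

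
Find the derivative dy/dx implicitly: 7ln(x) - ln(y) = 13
Differentiate both sides with respect to x, treating y as y(x). By the chain rule, any term containing y contributes a factor of y' = dy/dx when we differentiate it.

Move every term to one side and write the relation as F(x, y) = 0. Term by term,
  d/dx[7ln(x)] = 7/x
  d/dx[-ln(y)] = -y'/y
  d/dx[-13] = 0

The pieces without y' make up ∂F/∂x and the coefficient of y' is ∂F/∂y:
  ∂F/∂x = 7/x,
  ∂F/∂y = -1/y.

Since d/dx[F] = ∂F/∂x + (∂F/∂y)·y' = 0, solve for y':
  (∂F/∂y)·y' = -∂F/∂x
  dy/dx = -(∂F/∂x)/(∂F/∂y) = -(7/x)/(-1/y) = 7y/x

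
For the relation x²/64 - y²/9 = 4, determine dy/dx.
Apply d/dx to both sides, remembering that y depends on x. Each occurrence of y therefore brings in a y' = dy/dx via the chain rule.

With F(x, y) equal to the left-hand side minus the right, differentiate F term by term:
  d/dx[x^2/64] = x/32
  d/dx[-y^2/9] = -2y·y'/9
  d/dx[-4] = 0
Adding these up, d/dx[F] = 0 becomes
  (x/32) + (-2y/9)·y' = 0,
so isolating y',
  dy/dx = -(x/32)/(-2y/9) = 9x/(64y)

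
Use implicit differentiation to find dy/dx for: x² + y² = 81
Take d/dx of both sides. Since y is implicitly a function of x, the chain rule attaches a y' = dy/dx factor whenever we differentiate through y.

Set F(x, y) = (left side) − (right side), so the curve is F = 0. Differentiating each term of F:
  d/dx[x^2] = 2x
  d/dx[y^2] = 2y·y'
  d/dx[-81] = 0

Collecting, the y'-free part is the partial derivative in x and the y' coefficient is the partial derivative in y:
  ∂F/∂x = 2x
  ∂F/∂y = 2y

so d/dx[F(x, y(x))] = ∂F/∂x + (∂F/∂y)·y' = 0. Rearranging,
  dy/dx = -(∂F/∂x)/(∂F/∂y) = -(2x)/(2y) = -x/y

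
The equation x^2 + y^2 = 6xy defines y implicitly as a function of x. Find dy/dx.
Apply d/dx to both sides, remembering that y depends on x. Each occurrence of y therefore brings in a y' = dy/dx via the chain rule.

With F(x, y) equal to the left-hand side minus the right, differentiate F term by term:
  d/dx[x^2] = 2x
  d/dx[-6xy] = -6x·y' - 6y
  d/dx[y^2] = 2y·y'
Adding these up, d/dx[F] = 0 becomes
  (2x - 6y) + (-6x + 2y)·y' = 0,
so isolating y',
  dy/dx = -(2x - 6y)/(-6x + 2y) = (x - 3y)/(3x - y)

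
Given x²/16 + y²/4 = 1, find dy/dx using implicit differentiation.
Differentiate the relation implicitly: treat y = y(x) and apply the chain rule, so every y-derivative picks up a y' = dy/dx factor.

With everything moved to the left-hand side, differentiate term by term:
  d/dx[x^2/16] = x/8
  d/dx[y^2/4] = y·y'/2
  d/dx[-1] = 0

Separating the contributions that come from x directly and those that come through y:
  without y':      x/8
  multiplying y':  y/2

so (x/8) + (y/2)·y' = 0, and therefore
  dy/dx = -(x/8)/(y/2) = -x/(4y)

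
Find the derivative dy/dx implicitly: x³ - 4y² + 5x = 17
Differentiate both sides with respect to x, treating y as y(x). By the chain rule, any term containing y contributes a factor of y' = dy/dx when we differentiate it.

Move every term to one side and write the relation as F(x, y) = 0. Term by term,
  d/dx[x^3] = 3x^2
  d/dx[5x] = 5
  d/dx[-4y^2] = -8y·y'
  d/dx[-17] = 0

The pieces without y' make up ∂F/∂x and the coefficient of y' is ∂F/∂y:
  ∂F/∂x = 3x^2 + 5,
  ∂F/∂y = -8y.

Since d/dx[F] = ∂F/∂x + (∂F/∂y)·y' = 0, solve for y':
  (∂F/∂y)·y' = -∂F/∂x
  dy/dx = -(∂F/∂x)/(∂F/∂y) = -(3x^2 + 5)/(-8y) = (3x^2 + 5)/(8y)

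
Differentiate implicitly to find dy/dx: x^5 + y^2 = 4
Differentiate the relation implicitly: treat y = y(x) and apply the chain rule, so every y-derivative picks up a y' = dy/dx factor.

With everything moved to the left-hand side, differentiate term by term:
  d/dx[x^5] = 5x^4
  d/dx[y^2] = 2y·y'
  d/dx[-4] = 0

Separating the contributions that come from x directly and those that come through y:
  without y':      5x^4
  multiplying y':  2y

so (5x^4) + (2y)·y' = 0, and therefore
  dy/dx = -(5x^4)/(2y) = -5x^4/(2y)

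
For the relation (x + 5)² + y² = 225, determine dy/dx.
Take d/dx of both sides. Since y is implicitly a function of x, the chain rule attaches a y' = dy/dx factor whenever we differentiate through y.

Set F(x, y) = (left side) − (right side), so the curve is F = 0. Differentiating each term of F:
  d/dx[y^2] = 2y·y'
  d/dx[(x + 5)^2] = 2x + 10
  d/dx[-225] = 0

Collecting, the y'-free part is the partial derivative in x and the y' coefficient is the partial derivative in y:
  ∂F/∂x = 2x + 10
  ∂F/∂y = 2y

so d/dx[F(x, y(x))] = ∂F/∂x + (∂F/∂y)·y' = 0. Rearranging,
  dy/dx = -(∂F/∂x)/(∂F/∂y) = -(2x + 10)/(2y) = (-x - 5)/y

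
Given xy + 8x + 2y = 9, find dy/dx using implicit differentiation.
Take d/dx of both sides. Since y is implicitly a function of x, the chain rule attaches a y' = dy/dx factor whenever we differentiate through y.

Set F(x, y) = (left side) − (right side), so the curve is F = 0. Differentiating each term of F:
  d/dx[xy] = x·y' + y
  d/dx[8x] = 8
  d/dx[2y] = 2·y'
  d/dx[-9] = 0

Collecting, the y'-free part is the partial derivative in x and the y' coefficient is the partial derivative in y:
  ∂F/∂x = y + 8
  ∂F/∂y = x + 2

so d/dx[F(x, y(x))] = ∂F/∂x + (∂F/∂y)·y' = 0. Rearranging,
  dy/dx = -(∂F/∂x)/(∂F/∂y) = -(y + 8)/(x + 2) = (-y - 8)/(x + 2)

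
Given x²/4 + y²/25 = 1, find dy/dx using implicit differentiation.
Differentiate both sides with respect to x, treating y as y(x). By the chain rule, any term containing y contributes a factor of y' = dy/dx when we differentiate it.

Move every term to one side and write the relation as F(x, y) = 0. Term by term,
  d/dx[x^2/4] = x/2
  d/dx[y^2/25] = 2y·y'/25
  d/dx[-1] = 0

The pieces without y' make up ∂F/∂x and the coefficient of y' is ∂F/∂y:
  ∂F/∂x = x/2,
  ∂F/∂y = 2y/25.

Since d/dx[F] = ∂F/∂x + (∂F/∂y)·y' = 0, solve for y':
  (∂F/∂y)·y' = -∂F/∂x
  dy/dx = -(∂F/∂x)/(∂F/∂y) = -(x/2)/(2y/25) = -25x/(4y)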